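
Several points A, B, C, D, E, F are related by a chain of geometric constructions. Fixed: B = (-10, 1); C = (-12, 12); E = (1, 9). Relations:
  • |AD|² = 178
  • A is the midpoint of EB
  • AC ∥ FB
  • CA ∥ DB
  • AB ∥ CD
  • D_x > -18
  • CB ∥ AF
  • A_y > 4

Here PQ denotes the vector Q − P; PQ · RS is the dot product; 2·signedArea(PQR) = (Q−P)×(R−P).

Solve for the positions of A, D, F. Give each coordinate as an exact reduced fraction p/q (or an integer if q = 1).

1. A_x = -9/2  [A is the midpoint of EB]
2. A_y = 5  [A is the midpoint of EB]
   → A = (-9/2, 5)
3. D_x = -35/2  [CA ∥ DB ∩ AB ∥ CD]
4. D_y = 8  [CA ∥ DB ∩ AB ∥ CD]
   → D = (-35/2, 8)
5. F_x = -5/2  [AC ∥ FB ∩ CB ∥ AF]
6. F_y = -6  [AC ∥ FB ∩ CB ∥ AF]
   → F = (-5/2, -6)

A = (-9/2, 5)
D = (-35/2, 8)
F = (-5/2, -6)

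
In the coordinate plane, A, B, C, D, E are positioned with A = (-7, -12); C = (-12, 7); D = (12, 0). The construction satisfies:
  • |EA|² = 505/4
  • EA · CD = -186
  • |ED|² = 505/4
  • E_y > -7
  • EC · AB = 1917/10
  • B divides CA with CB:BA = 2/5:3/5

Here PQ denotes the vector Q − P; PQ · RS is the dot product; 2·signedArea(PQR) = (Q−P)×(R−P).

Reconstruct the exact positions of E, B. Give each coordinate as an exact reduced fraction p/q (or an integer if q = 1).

B = (-10, -3/5)
E = (5/2, -6)

1. E_x = 5/2  [line -24·x + 7·y + 102 = 0 ∩ |EA|² = 505/4]
2. E_y = -6  [line -24·x + 7·y + 102 = 0 ∩ |EA|² = 505/4]
   → E = (5/2, -6)
3. B_x = -10  [EC · AB = 1917/10 ∩ B divides CA with CB:BA = 2/5:3/5]
4. B_y = -3/5  [EC · AB = 1917/10 ∩ B divides CA with CB:BA = 2/5:3/5]
   → B = (-10, -3/5)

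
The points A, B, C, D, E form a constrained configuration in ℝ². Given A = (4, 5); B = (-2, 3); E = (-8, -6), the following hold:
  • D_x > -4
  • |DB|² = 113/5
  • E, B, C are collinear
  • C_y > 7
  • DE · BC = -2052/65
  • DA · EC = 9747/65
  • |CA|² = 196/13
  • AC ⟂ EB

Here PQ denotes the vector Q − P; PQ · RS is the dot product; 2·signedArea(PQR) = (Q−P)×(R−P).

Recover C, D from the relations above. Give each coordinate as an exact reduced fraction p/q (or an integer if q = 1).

1. C_x = 10/13  [E, B, C are collinear ∩ AC ⟂ EB]
2. C_y = 93/13  [E, B, C are collinear ∩ AC ⟂ EB]
   → C = (10/13, 93/13)
3. D_x = -16/5  [line -114/13·x + -171/13·y + -3192/65 = 0 ∩ |DB|² = 113/5]
4. D_y = -8/5  [line -114/13·x + -171/13·y + -3192/65 = 0 ∩ |DB|² = 113/5]
   → D = (-16/5, -8/5)

C = (10/13, 93/13)
D = (-16/5, -8/5)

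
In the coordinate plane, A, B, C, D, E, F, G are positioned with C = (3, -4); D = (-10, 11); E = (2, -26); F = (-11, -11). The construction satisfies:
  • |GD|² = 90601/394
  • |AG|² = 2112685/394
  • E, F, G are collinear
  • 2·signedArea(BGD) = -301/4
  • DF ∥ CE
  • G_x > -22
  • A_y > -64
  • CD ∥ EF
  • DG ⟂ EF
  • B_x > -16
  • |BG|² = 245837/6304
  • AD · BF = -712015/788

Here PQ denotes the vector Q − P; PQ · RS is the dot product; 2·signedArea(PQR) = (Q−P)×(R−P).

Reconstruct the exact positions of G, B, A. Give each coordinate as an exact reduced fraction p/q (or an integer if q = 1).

A = (14, -63)
B = (-24183/1576, -313/1576)
G = (-8455/394, 421/394)

1. G_x = -8455/394  [E, F, G are collinear ∩ DG ⟂ EF]
2. G_y = 421/394  [E, F, G are collinear ∩ DG ⟂ EF]
   → G = (-8455/394, 421/394)
3. B_x = -24183/1576  [line -3913/394·x + 4515/394·y + -118293/788 = 0 ∩ |BG|² = 245837/6304]
4. B_y = -313/1576  [line -3913/394·x + 4515/394·y + -118293/788 = 0 ∩ |BG|² = 245837/6304]
   → B = (-24183/1576, -313/1576)
5. A_x = 14  [line -6847/1576·x + 17023/1576·y + 1168307/1576 = 0 ∩ |AG|² = 2112685/394]
6. A_y = -63  [line -6847/1576·x + 17023/1576·y + 1168307/1576 = 0 ∩ |AG|² = 2112685/394]
   → A = (14, -63)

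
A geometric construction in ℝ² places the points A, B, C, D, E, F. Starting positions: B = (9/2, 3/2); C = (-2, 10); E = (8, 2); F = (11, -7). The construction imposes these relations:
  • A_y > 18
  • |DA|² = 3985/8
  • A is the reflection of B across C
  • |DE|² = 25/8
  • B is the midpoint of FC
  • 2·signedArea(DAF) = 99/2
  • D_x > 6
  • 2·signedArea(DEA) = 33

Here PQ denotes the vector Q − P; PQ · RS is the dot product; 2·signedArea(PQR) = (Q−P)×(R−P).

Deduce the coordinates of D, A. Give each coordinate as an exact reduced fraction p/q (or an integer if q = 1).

1. A_x = -17/2  [A is the reflection of B across C]
2. A_y = 37/2  [A is the reflection of B across C]
   → A = (-17/2, 37/2)
3. D_x = 25/4  [2·signedArea(DEA) = 33 ∩ 2·signedArea(DAF) = 99/2]
4. D_y = 7/4  [2·signedArea(DEA) = 33 ∩ 2·signedArea(DAF) = 99/2]
   → D = (25/4, 7/4)

A = (-17/2, 37/2)
D = (25/4, 7/4)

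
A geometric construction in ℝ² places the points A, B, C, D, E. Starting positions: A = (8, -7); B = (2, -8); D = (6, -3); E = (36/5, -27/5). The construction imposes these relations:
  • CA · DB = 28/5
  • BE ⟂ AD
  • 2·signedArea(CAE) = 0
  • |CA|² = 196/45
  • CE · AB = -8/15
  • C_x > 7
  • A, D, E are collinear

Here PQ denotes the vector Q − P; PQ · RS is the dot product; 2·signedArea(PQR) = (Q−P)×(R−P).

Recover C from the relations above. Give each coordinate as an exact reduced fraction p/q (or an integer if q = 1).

1. C_x = 106/15  [2·signedArea(CAE) = 0 ∩ CA · DB = 28/5]
2. C_y = -77/15  [2·signedArea(CAE) = 0 ∩ CA · DB = 28/5]
   → C = (106/15, -77/15)

C = (106/15, -77/15)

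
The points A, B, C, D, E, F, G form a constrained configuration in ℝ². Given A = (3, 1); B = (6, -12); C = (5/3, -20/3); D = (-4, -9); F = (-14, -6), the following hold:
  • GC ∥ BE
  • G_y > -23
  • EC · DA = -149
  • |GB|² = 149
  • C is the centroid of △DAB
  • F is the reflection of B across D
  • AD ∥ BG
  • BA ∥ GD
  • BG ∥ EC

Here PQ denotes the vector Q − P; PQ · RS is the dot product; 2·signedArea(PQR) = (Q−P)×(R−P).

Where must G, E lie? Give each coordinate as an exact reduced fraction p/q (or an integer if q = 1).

1. G_x = -1  [BA ∥ GD ∩ AD ∥ BG]
2. G_y = -22  [BA ∥ GD ∩ AD ∥ BG]
   → G = (-1, -22)
3. E_x = 26/3  [BG ∥ EC ∩ GC ∥ BE]
4. E_y = 10/3  [BG ∥ EC ∩ GC ∥ BE]
   → E = (26/3, 10/3)

E = (26/3, 10/3)
G = (-1, -22)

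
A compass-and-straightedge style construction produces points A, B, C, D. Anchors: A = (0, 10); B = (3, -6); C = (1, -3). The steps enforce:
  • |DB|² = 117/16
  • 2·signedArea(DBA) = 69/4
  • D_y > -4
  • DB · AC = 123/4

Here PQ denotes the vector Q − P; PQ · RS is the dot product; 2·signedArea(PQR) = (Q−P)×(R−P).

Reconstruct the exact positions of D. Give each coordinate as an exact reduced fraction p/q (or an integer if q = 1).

1. D_x = 3/2  [2·signedArea(DBA) = 69/4 ∩ DB · AC = 123/4]
2. D_y = -15/4  [2·signedArea(DBA) = 69/4 ∩ DB · AC = 123/4]
   → D = (3/2, -15/4)

D = (3/2, -15/4)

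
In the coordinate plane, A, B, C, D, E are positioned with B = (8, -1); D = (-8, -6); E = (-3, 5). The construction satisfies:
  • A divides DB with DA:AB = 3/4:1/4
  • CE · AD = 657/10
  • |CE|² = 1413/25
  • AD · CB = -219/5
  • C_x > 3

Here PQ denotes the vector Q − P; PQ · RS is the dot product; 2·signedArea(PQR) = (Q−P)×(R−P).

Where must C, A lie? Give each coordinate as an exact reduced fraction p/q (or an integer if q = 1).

A = (4, -9/4)
C = (18/5, 7/5)

1. A_x = 4  [A divides DB with DA:AB = 3/4:1/4]
2. A_y = -9/4  [A divides DB with DA:AB = 3/4:1/4]
   → A = (4, -9/4)
3. C_x = 18/5  [line 12·x + 15/4·y + -969/20 = 0 ∩ |CE|² = 1413/25]
4. C_y = 7/5  [line 12·x + 15/4·y + -969/20 = 0 ∩ |CE|² = 1413/25]
   → C = (18/5, 7/5)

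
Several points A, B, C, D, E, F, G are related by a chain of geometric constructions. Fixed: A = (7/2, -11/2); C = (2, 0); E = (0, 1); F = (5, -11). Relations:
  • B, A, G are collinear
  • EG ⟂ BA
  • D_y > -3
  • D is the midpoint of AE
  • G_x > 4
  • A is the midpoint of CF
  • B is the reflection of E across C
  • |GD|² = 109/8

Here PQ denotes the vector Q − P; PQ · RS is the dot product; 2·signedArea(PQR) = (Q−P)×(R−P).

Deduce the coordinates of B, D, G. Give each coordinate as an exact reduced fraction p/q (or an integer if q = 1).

1. B_x = 4  [B is the reflection of E across C]
2. B_y = -1  [B is the reflection of E across C]
   → B = (4, -1)
3. D_x = 7/4  [D is the midpoint of AE]
4. D_y = -9/4  [D is the midpoint of AE]
   → D = (7/4, -9/4)
5. G_x = 171/41  [B, A, G are collinear ∩ EG ⟂ BA]
6. G_y = 22/41  [B, A, G are collinear ∩ EG ⟂ BA]
   → G = (171/41, 22/41)

B = (4, -1)
D = (7/4, -9/4)
G = (171/41, 22/41)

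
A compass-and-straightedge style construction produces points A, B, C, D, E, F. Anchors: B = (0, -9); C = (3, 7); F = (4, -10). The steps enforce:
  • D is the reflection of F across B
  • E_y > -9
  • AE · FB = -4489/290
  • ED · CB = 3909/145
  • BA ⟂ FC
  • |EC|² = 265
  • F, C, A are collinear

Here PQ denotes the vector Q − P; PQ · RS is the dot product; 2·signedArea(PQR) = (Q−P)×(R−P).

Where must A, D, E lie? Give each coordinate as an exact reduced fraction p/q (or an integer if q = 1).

1. A_x = 1139/290  [F, C, A are collinear ∩ BA ⟂ FC]
2. A_y = -2543/290  [F, C, A are collinear ∩ BA ⟂ FC]
   → A = (1139/290, -2543/290)
3. D_x = -4  [D is the reflection of F across B]
4. D_y = -8  [D is the reflection of F across B]
   → D = (-4, -8)
5. E_x = 1139/145  [ED · CB = 3909/145 ∩ AE · FB = -4489/290]
6. E_y = -1238/145  [ED · CB = 3909/145 ∩ AE · FB = -4489/290]
   → E = (1139/145, -1238/145)

A = (1139/290, -2543/290)
D = (-4, -8)
E = (1139/145, -1238/145)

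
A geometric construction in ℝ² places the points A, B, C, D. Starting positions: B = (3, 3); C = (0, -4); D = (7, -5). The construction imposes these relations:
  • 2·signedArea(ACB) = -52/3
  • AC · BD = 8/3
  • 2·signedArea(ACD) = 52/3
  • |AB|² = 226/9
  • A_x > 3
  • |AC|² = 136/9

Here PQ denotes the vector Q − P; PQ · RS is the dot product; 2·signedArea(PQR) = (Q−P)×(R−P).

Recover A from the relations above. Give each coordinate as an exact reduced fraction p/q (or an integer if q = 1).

1. A_x = 10/3  [2·signedArea(ACB) = -52/3 ∩ AC · BD = 8/3]
2. A_y = -2  [2·signedArea(ACB) = -52/3 ∩ AC · BD = 8/3]
   → A = (10/3, -2)

A = (10/3, -2)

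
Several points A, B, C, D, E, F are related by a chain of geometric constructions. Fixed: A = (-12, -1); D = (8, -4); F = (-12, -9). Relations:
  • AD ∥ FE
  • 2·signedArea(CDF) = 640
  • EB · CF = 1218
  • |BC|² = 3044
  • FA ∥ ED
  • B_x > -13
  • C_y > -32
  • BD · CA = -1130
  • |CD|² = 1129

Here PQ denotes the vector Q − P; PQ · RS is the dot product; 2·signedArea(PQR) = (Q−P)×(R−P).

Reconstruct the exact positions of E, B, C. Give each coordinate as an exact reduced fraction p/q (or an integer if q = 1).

B = (-12, 7)
C = (28, -31)
E = (8, -12)

1. E_x = 8  [FA ∥ ED ∩ AD ∥ FE]
2. E_y = -12  [FA ∥ ED ∩ AD ∥ FE]
   → E = (8, -12)
3. C_x = 28  [line 5·x + -20·y + -760 = 0 ∩ |CD|² = 1129]
4. C_y = -31  [line 5·x + -20·y + -760 = 0 ∩ |CD|² = 1129]
   → C = (28, -31)
5. B_x = -12  [BD · CA = -1130 ∩ EB · CF = 1218]
6. B_y = 7  [BD · CA = -1130 ∩ EB · CF = 1218]
   → B = (-12, 7)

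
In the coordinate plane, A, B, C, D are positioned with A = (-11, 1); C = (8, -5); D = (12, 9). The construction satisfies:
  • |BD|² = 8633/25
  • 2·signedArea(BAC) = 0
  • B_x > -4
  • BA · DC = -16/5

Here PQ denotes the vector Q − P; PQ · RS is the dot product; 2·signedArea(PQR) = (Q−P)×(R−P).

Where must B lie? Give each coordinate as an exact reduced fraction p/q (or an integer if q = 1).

B = (-17/5, -7/5)

1. B_x = -17/5  [2·signedArea(BAC) = 0 ∩ BA · DC = -16/5]
2. B_y = -7/5  [2·signedArea(BAC) = 0 ∩ BA · DC = -16/5]
   → B = (-17/5, -7/5)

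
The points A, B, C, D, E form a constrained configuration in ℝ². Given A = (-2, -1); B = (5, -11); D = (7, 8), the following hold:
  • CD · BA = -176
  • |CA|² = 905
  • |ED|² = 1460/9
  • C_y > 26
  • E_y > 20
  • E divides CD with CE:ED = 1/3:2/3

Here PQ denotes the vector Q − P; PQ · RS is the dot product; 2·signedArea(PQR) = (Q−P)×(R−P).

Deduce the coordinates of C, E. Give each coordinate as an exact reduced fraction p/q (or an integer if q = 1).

C = (9, 27)
E = (25/3, 62/3)

1. C_x = 9  [line 7·x + -10·y + 207 = 0 ∩ |CA|² = 905]
2. C_y = 27  [line 7·x + -10·y + 207 = 0 ∩ |CA|² = 905]
   → C = (9, 27)
3. E_x = 25/3  [E divides CD with CE:ED = 1/3:2/3]
4. E_y = 62/3  [E divides CD with CE:ED = 1/3:2/3]
   → E = (25/3, 62/3)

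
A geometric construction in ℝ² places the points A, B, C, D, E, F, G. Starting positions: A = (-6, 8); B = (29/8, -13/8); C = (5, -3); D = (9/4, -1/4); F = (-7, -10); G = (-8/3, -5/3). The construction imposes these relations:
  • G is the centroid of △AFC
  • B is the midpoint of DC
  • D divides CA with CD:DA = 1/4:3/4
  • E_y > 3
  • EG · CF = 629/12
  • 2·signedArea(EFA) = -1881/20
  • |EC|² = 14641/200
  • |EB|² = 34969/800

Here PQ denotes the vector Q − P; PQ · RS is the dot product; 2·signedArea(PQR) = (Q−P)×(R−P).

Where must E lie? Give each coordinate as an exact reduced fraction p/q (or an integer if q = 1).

E = (-21/20, 61/20)

1. E_x = -21/20  [EG · CF = 629/12 ∩ 2·signedArea(EFA) = -1881/20]
2. E_y = 61/20  [EG · CF = 629/12 ∩ 2·signedArea(EFA) = -1881/20]
   → E = (-21/20, 61/20)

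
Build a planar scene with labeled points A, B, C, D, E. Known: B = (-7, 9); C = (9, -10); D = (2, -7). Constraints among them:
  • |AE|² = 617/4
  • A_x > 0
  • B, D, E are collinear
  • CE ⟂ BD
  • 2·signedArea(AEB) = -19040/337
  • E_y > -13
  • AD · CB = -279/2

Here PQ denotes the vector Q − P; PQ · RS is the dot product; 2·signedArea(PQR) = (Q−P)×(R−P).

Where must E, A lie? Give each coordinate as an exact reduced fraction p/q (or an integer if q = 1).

1. E_x = 1673/337  [B, D, E are collinear ∩ CE ⟂ BD]
2. E_y = -4135/337  [B, D, E are collinear ∩ CE ⟂ BD]
   → E = (1673/337, -4135/337)
3. A_x = 1  [2·signedArea(AEB) = -19040/337 ∩ AD · CB = -279/2]
4. A_y = -1/2  [2·signedArea(AEB) = -19040/337 ∩ AD · CB = -279/2]
   → A = (1, -1/2)

A = (1, -1/2)
E = (1673/337, -4135/337)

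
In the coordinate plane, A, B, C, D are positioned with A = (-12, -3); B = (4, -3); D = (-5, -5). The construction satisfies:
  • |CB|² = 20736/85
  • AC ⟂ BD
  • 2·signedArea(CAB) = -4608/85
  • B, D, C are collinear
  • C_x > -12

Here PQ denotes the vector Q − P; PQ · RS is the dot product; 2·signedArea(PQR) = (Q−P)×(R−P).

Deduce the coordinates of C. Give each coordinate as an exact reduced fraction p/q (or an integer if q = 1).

C = (-956/85, -543/85)

1. C_x = -956/85  [B, D, C are collinear ∩ AC ⟂ BD]
2. C_y = -543/85  [B, D, C are collinear ∩ AC ⟂ BD]
   → C = (-956/85, -543/85)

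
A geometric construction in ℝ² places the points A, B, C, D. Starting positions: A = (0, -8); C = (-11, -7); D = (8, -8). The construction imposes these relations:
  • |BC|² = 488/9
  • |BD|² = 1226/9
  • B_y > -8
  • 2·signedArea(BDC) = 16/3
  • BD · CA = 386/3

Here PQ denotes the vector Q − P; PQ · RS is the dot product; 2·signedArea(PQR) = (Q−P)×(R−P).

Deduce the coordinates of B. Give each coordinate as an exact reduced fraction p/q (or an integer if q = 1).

B = (-11/3, -23/3)

1. B_x = -11/3  [2·signedArea(BDC) = 16/3 ∩ BD · CA = 386/3]
2. B_y = -23/3  [2·signedArea(BDC) = 16/3 ∩ BD · CA = 386/3]
   → B = (-11/3, -23/3)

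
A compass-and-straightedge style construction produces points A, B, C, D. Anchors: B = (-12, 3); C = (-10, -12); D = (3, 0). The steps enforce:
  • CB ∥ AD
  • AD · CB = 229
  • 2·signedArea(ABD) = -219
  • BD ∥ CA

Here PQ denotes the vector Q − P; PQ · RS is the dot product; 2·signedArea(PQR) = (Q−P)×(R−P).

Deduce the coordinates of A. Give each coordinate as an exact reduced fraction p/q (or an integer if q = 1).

1. A_x = 5  [CB ∥ AD ∩ BD ∥ CA]
2. A_y = -15  [CB ∥ AD ∩ BD ∥ CA]
   → A = (5, -15)

A = (5, -15)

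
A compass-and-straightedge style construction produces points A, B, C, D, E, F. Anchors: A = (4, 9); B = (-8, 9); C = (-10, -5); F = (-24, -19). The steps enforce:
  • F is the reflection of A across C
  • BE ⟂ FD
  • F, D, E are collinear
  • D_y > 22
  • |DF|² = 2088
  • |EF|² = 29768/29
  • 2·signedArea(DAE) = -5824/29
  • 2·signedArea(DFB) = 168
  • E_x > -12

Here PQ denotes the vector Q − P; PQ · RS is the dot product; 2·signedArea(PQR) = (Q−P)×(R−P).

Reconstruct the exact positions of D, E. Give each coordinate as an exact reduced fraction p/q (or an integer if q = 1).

1. D_x = -6  [line -28·x + 16·y + -536 = 0 ∩ |DF|² = 2088]
2. D_y = 23  [line -28·x + 16·y + -536 = 0 ∩ |DF|² = 2088]
   → D = (-6, 23)
3. E_x = -330/29  [F, D, E are collinear ∩ BE ⟂ FD]
4. E_y = 303/29  [F, D, E are collinear ∩ BE ⟂ FD]
   → E = (-330/29, 303/29)

D = (-6, 23)
E = (-330/29, 303/29)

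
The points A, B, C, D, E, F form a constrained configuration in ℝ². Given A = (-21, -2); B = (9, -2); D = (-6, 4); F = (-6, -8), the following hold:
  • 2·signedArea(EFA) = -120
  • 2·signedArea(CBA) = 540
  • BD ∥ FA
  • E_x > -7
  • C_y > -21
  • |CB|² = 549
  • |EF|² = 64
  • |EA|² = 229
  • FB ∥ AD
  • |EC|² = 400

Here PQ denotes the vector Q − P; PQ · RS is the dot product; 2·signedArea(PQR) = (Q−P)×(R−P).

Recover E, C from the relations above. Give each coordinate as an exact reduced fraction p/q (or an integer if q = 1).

1. E_x = -6  [line -6·x + -15·y + -36 = 0 ∩ |EA|² = 229]
2. E_y = 0  [line -6·x + -15·y + -36 = 0 ∩ |EA|² = 229]
   → E = (-6, 0)
3. C_y = -20  [2·signedArea(CBA) = 540]
4. C_x = -6  [|EC|² = 400]
   → C = (-6, -20)

C = (-6, -20)
E = (-6, 0)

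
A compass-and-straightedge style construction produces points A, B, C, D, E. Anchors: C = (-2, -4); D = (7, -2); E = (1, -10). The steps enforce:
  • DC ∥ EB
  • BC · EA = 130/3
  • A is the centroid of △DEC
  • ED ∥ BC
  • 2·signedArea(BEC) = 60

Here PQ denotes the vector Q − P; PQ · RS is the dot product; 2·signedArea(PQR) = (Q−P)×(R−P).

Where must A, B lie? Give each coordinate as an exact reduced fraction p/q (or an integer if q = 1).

1. A_x = 2  [A is the centroid of △DEC]
2. A_y = -16/3  [A is the centroid of △DEC]
   → A = (2, -16/3)
3. B_x = -8  [ED ∥ BC ∩ DC ∥ EB]
4. B_y = -12  [ED ∥ BC ∩ DC ∥ EB]
   → B = (-8, -12)

A = (2, -16/3)
B = (-8, -12)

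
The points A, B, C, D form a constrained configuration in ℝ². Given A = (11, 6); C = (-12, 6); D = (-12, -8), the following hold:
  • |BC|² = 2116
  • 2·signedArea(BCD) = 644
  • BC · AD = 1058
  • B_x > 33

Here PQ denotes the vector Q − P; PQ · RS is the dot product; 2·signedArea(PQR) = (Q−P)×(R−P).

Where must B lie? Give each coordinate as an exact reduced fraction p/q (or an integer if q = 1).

B = (34, 6)

1. B_x = 34  [2·signedArea(BCD) = 644 ∩ BC · AD = 1058]
2. B_y = 6  [2·signedArea(BCD) = 644 ∩ BC · AD = 1058]
   → B = (34, 6)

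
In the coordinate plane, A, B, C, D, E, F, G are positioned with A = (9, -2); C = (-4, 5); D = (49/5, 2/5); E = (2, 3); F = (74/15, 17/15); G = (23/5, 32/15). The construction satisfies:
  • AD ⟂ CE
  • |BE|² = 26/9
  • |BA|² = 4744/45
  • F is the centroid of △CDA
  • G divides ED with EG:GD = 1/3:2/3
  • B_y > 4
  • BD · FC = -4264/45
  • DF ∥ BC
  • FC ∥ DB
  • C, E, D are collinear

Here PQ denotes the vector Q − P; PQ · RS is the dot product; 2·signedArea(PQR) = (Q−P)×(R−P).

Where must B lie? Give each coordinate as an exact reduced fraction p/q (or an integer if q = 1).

1. B_x = 13/15  [DF ∥ BC ∩ FC ∥ DB]
2. B_y = 64/15  [DF ∥ BC ∩ FC ∥ DB]
   → B = (13/15, 64/15)

B = (13/15, 64/15)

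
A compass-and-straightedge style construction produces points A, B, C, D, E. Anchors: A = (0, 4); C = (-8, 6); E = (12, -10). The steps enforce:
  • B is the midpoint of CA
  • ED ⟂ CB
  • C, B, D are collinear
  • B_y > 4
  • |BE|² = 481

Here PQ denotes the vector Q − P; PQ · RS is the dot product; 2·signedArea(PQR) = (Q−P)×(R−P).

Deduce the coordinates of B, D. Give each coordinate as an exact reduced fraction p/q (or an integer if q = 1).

1. B_x = -4  [B is the midpoint of CA]
2. B_y = 5  [B is the midpoint of CA]
   → B = (-4, 5)
3. D_x = 248/17  [C, B, D are collinear ∩ ED ⟂ CB]
4. D_y = 6/17  [C, B, D are collinear ∩ ED ⟂ CB]
   → D = (248/17, 6/17)

B = (-4, 5)
D = (248/17, 6/17)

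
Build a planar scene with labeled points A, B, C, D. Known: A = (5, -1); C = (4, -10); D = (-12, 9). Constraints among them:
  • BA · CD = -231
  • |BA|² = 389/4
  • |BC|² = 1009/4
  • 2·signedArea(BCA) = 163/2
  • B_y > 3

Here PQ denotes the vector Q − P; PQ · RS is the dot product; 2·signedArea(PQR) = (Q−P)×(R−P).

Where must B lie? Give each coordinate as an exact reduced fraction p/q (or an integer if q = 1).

B = (-7/2, 4)

1. B_x = -7/2  [BA · CD = -231 ∩ 2·signedArea(BCA) = 163/2]
2. B_y = 4  [BA · CD = -231 ∩ 2·signedArea(BCA) = 163/2]
   → B = (-7/2, 4)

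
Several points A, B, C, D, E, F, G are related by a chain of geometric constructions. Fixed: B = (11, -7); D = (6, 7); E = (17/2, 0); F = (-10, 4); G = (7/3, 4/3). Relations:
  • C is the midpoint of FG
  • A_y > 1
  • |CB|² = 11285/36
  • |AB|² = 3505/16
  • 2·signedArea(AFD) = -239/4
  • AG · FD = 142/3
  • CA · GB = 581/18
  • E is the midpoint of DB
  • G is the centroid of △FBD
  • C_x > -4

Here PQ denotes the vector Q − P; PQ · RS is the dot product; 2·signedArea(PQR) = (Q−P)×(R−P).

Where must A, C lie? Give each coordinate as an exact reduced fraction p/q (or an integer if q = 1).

A = (-3/4, 2)
C = (-23/6, 8/3)

1. A_x = -3/4  [AG · FD = 142/3 ∩ 2·signedArea(AFD) = -239/4]
2. A_y = 2  [AG · FD = 142/3 ∩ 2·signedArea(AFD) = -239/4]
   → A = (-3/4, 2)
3. C_x = -23/6  [C is the midpoint of FG]
4. C_y = 8/3  [C is the midpoint of FG]
   → C = (-23/6, 8/3)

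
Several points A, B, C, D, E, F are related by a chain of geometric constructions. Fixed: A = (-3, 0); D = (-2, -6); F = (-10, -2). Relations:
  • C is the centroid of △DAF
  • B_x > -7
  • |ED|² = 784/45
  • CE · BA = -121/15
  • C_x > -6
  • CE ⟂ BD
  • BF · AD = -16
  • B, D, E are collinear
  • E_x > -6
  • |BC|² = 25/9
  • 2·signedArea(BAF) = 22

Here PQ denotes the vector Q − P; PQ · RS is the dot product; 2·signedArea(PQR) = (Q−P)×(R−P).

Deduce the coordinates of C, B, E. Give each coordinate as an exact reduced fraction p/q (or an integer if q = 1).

B = (-6, -4)
C = (-5, -8/3)
E = (-86/15, -62/15)

1. C_x = -5  [C is the centroid of △DAF]
2. C_y = -8/3  [C is the centroid of △DAF]
   → C = (-5, -8/3)
3. B_x = -6  [2·signedArea(BAF) = 22 ∩ BF · AD = -16]
4. B_y = -4  [2·signedArea(BAF) = 22 ∩ BF · AD = -16]
   → B = (-6, -4)
5. E_x = -86/15  [B, D, E are collinear ∩ CE ⟂ BD]
6. E_y = -62/15  [B, D, E are collinear ∩ CE ⟂ BD]
   → E = (-86/15, -62/15)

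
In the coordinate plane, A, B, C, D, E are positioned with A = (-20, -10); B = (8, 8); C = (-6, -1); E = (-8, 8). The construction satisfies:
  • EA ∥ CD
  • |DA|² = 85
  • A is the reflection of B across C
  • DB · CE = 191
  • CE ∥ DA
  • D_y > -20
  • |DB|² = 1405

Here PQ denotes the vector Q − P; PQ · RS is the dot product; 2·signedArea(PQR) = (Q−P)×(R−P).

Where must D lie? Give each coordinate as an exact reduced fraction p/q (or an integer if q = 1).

D = (-18, -19)

1. D_x = -18  [CE ∥ DA ∩ EA ∥ CD]
2. D_y = -19  [CE ∥ DA ∩ EA ∥ CD]
   → D = (-18, -19)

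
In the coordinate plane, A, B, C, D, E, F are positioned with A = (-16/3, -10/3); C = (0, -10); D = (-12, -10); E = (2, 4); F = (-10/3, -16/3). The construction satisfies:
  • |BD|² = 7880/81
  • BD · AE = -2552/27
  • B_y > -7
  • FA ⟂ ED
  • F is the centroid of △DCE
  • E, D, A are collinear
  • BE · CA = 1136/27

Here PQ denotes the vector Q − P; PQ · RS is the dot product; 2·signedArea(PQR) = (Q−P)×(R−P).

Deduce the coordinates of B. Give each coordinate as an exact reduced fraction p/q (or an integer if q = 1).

B = (-26/9, -56/9)

1. B_x = -26/9  [BE · CA = 1136/27 ∩ BD · AE = -2552/27]
2. B_y = -56/9  [BE · CA = 1136/27 ∩ BD · AE = -2552/27]
   → B = (-26/9, -56/9)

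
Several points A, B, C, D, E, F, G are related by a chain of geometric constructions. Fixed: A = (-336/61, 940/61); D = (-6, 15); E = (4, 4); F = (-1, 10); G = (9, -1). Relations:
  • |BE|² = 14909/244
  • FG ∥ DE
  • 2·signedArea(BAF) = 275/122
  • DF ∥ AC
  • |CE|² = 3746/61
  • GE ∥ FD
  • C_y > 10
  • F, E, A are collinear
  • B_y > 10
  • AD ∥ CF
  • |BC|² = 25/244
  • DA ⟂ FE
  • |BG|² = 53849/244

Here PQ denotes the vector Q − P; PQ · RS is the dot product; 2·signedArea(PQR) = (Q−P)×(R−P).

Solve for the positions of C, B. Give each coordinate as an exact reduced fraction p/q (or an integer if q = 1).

1. C_x = -31/61  [AD ∥ CF ∩ DF ∥ AC]
2. C_y = 635/61  [AD ∥ CF ∩ DF ∥ AC]
   → C = (-31/61, 635/61)
3. B_x = -46/61  [line 330/61·x + 275/61·y + -5115/122 = 0 ∩ |BG|² = 53849/244]
4. B_y = 1245/122  [line 330/61·x + 275/61·y + -5115/122 = 0 ∩ |BG|² = 53849/244]
   → B = (-46/61, 1245/122)

B = (-46/61, 1245/122)
C = (-31/61, 635/61)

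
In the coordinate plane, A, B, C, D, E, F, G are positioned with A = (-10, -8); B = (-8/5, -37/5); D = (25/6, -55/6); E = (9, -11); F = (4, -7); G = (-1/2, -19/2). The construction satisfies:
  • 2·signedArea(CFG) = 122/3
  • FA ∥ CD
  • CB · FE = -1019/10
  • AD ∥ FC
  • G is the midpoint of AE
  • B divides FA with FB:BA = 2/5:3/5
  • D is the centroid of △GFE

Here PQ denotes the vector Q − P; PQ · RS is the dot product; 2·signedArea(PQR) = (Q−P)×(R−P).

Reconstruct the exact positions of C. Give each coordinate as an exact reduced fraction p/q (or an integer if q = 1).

C = (109/6, -49/6)

1. C_x = 109/6  [FA ∥ CD ∩ AD ∥ FC]
2. C_y = -49/6  [FA ∥ CD ∩ AD ∥ FC]
   → C = (109/6, -49/6)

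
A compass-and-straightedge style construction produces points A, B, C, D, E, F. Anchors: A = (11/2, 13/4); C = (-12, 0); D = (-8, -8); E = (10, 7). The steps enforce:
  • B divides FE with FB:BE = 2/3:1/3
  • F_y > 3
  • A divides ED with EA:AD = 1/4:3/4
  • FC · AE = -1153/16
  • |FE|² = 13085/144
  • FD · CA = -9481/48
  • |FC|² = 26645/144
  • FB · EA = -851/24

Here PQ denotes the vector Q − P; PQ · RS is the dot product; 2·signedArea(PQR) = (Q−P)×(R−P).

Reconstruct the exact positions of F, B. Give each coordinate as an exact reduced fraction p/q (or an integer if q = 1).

1. F_x = 7/6  [FC · AE = -1153/16 ∩ FD · CA = -9481/48]
2. F_y = 41/12  [FC · AE = -1153/16 ∩ FD · CA = -9481/48]
   → F = (7/6, 41/12)
3. B_x = 127/18  [FB · EA = -851/24 ∩ B divides FE with FB:BE = 2/3:1/3]
4. B_y = 209/36  [FB · EA = -851/24 ∩ B divides FE with FB:BE = 2/3:1/3]
   → B = (127/18, 209/36)

B = (127/18, 209/36)
F = (7/6, 41/12)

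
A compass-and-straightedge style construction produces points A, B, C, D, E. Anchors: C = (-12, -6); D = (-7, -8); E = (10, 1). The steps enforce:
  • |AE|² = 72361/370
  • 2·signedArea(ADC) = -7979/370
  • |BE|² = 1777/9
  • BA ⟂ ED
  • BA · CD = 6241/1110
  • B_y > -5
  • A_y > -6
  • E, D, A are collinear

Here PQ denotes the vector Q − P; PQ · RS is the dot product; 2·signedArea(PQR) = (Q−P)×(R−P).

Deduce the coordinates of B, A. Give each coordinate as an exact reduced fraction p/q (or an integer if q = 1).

A = (-873/370, -2051/370)
B = (-3, -13/3)

1. A_x = -873/370  [E, D, A are collinear ∩ 2·signedArea(ADC) = -7979/370]
2. A_y = -2051/370  [E, D, A are collinear ∩ 2·signedArea(ADC) = -7979/370]
   → A = (-873/370, -2051/370)
3. B_x = -3  [BA · CD = 6241/1110 ∩ BA ⟂ ED]
4. B_y = -13/3  [BA · CD = 6241/1110 ∩ BA ⟂ ED]
   → B = (-3, -13/3)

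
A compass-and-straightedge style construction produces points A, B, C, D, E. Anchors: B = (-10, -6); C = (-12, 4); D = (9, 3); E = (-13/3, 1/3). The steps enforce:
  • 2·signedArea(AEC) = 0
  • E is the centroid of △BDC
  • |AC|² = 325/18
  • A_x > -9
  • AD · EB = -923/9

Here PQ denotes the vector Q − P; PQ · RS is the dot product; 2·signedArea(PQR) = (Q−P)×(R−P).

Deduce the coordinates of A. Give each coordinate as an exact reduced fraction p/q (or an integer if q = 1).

A = (-49/6, 13/6)

1. A_x = -49/6  [2·signedArea(AEC) = 0 ∩ AD · EB = -923/9]
2. A_y = 13/6  [2·signedArea(AEC) = 0 ∩ AD · EB = -923/9]
   → A = (-49/6, 13/6)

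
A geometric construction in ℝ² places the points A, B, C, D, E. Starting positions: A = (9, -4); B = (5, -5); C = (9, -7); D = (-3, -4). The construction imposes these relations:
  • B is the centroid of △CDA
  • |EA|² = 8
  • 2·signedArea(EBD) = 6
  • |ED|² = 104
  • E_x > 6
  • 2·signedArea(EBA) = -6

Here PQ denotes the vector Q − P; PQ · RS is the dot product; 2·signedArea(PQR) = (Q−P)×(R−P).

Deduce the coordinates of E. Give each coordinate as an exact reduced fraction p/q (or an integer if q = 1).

E = (7, -6)

1. E_x = 7  [2·signedArea(EBA) = -6 ∩ 2·signedArea(EBD) = 6]
2. E_y = -6  [2·signedArea(EBA) = -6 ∩ 2·signedArea(EBD) = 6]
   → E = (7, -6)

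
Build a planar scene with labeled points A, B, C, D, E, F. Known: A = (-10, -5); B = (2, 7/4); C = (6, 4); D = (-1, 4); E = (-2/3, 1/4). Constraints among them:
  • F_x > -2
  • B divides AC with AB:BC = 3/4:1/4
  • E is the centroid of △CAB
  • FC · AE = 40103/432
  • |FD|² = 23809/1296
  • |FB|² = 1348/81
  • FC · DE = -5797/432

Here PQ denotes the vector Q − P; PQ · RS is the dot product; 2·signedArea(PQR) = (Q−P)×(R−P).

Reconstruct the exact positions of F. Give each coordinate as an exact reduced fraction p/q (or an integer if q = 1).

F = (-14/9, -1/4)

1. F_x = -14/9  [FC · DE = -5797/432 ∩ FC · AE = 40103/432]
2. F_y = -1/4  [FC · DE = -5797/432 ∩ FC · AE = 40103/432]
   → F = (-14/9, -1/4)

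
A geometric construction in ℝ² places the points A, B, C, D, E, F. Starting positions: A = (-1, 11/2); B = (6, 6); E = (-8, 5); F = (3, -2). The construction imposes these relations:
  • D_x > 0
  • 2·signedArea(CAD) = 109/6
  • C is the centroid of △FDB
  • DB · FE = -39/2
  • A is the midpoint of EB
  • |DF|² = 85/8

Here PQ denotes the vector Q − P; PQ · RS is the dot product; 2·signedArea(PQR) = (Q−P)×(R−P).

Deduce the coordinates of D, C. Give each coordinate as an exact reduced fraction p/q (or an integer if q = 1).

1. D_x = 1/4  [line 11·x + -7·y + -9/2 = 0 ∩ |DF|² = 85/8]
2. D_y = -1/4  [line 11·x + -7·y + -9/2 = 0 ∩ |DF|² = 85/8]
   → D = (1/4, -1/4)
3. C_x = 37/12  [C is the centroid of △FDB]
4. C_y = 5/4  [C is the centroid of △FDB]
   → C = (37/12, 5/4)

C = (37/12, 5/4)
D = (1/4, -1/4)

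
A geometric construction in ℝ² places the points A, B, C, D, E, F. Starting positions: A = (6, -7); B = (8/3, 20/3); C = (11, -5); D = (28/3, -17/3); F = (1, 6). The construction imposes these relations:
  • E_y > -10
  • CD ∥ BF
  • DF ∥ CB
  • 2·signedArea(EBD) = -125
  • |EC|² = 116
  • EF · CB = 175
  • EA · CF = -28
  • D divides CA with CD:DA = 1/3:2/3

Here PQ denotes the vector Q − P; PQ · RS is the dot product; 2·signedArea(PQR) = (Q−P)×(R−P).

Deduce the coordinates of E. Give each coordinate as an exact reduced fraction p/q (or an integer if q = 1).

1. E_x = 1  [2·signedArea(EBD) = -125 ∩ EA · CF = -28]
2. E_y = -9  [2·signedArea(EBD) = -125 ∩ EA · CF = -28]
   → E = (1, -9)

E = (1, -9)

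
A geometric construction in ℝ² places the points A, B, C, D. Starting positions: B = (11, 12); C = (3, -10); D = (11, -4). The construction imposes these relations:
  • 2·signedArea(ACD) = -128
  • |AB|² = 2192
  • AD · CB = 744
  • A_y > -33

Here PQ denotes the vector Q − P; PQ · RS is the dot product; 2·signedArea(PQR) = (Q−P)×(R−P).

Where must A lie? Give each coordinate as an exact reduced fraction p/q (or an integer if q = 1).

A = (-5, -32)

1. A_x = -5  [AD · CB = 744 ∩ 2·signedArea(ACD) = -128]
2. A_y = -32  [AD · CB = 744 ∩ 2·signedArea(ACD) = -128]
   → A = (-5, -32)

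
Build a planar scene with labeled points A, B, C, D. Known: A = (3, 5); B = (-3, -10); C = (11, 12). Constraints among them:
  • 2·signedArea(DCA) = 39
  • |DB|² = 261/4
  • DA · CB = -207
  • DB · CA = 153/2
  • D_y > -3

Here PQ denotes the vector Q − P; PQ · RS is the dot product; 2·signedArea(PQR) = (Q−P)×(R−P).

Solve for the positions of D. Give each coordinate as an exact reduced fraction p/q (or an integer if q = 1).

1. D_x = 0  [DB · CA = 153/2 ∩ DA · CB = -207]
2. D_y = -5/2  [DB · CA = 153/2 ∩ DA · CB = -207]
   → D = (0, -5/2)

D = (0, -5/2)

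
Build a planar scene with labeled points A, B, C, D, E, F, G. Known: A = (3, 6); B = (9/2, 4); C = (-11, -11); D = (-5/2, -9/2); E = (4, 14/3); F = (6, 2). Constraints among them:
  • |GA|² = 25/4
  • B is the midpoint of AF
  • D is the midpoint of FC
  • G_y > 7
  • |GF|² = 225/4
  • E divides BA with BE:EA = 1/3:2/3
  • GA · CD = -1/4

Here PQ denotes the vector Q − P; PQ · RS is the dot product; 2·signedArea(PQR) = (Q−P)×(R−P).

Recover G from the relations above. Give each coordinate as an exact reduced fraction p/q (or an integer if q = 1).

1. G_x = 3/2  [line -17/2·x + -13/2·y + 259/4 = 0 ∩ |GA|² = 25/4]
2. G_y = 8  [line -17/2·x + -13/2·y + 259/4 = 0 ∩ |GA|² = 25/4]
   → G = (3/2, 8)

G = (3/2, 8)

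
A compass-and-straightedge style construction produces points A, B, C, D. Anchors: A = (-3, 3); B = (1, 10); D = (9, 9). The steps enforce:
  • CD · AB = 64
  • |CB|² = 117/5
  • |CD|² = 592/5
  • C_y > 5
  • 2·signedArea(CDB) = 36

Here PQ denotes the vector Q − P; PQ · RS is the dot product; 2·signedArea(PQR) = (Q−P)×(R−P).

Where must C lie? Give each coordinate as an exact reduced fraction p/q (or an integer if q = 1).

C = (-7/5, 29/5)

1. C_x = -7/5  [2·signedArea(CDB) = 36 ∩ CD · AB = 64]
2. C_y = 29/5  [2·signedArea(CDB) = 36 ∩ CD · AB = 64]
   → C = (-7/5, 29/5)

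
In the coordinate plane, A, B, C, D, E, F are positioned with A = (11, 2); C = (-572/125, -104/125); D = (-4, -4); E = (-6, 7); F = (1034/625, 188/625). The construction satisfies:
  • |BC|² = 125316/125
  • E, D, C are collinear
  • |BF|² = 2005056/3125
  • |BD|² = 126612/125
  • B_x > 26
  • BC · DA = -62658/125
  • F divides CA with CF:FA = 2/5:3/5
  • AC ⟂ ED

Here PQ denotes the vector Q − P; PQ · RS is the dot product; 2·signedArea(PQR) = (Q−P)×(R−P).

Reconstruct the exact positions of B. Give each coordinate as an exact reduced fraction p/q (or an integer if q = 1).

1. B_x = 3322/125  [line -15·x + -6·y + 53454/125 = 0 ∩ |BC|² = 125316/125]
2. B_y = 604/125  [line -15·x + -6·y + 53454/125 = 0 ∩ |BC|² = 125316/125]
   → B = (3322/125, 604/125)

B = (3322/125, 604/125)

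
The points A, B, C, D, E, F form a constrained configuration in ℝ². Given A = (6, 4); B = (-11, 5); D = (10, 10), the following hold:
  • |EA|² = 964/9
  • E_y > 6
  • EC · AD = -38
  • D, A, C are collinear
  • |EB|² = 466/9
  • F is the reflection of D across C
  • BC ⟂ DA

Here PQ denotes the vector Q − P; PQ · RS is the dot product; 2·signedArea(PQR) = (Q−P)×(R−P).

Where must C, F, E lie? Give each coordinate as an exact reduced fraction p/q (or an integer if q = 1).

1. C_x = 16/13  [D, A, C are collinear ∩ BC ⟂ DA]
2. C_y = -41/13  [D, A, C are collinear ∩ BC ⟂ DA]
   → C = (16/13, -41/13)
3. F_x = -98/13  [F is the reflection of D across C]
4. F_y = -212/13  [F is the reflection of D across C]
   → F = (-98/13, -212/13)
5. E_x = -4  [line -4·x + -6·y + 24 = 0 ∩ |EA|² = 964/9]
6. E_y = 20/3  [line -4·x + -6·y + 24 = 0 ∩ |EA|² = 964/9]
   → E = (-4, 20/3)

C = (16/13, -41/13)
E = (-4, 20/3)
F = (-98/13, -212/13)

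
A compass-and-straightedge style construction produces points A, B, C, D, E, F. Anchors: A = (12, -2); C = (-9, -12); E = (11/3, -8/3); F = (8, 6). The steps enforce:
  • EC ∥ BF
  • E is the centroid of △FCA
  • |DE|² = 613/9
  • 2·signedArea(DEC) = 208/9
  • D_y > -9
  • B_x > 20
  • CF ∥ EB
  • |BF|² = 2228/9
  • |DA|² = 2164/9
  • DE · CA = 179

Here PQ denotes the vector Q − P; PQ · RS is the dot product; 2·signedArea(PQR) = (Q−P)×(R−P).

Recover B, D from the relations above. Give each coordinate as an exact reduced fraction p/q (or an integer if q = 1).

1. B_x = 62/3  [EC ∥ BF ∩ CF ∥ EB]
2. B_y = 46/3  [EC ∥ BF ∩ CF ∥ EB]
   → B = (62/3, 46/3)
3. D_x = -2  [2·signedArea(DEC) = 208/9 ∩ DE · CA = 179]
4. D_y = -26/3  [2·signedArea(DEC) = 208/9 ∩ DE · CA = 179]
   → D = (-2, -26/3)

B = (62/3, 46/3)
D = (-2, -26/3)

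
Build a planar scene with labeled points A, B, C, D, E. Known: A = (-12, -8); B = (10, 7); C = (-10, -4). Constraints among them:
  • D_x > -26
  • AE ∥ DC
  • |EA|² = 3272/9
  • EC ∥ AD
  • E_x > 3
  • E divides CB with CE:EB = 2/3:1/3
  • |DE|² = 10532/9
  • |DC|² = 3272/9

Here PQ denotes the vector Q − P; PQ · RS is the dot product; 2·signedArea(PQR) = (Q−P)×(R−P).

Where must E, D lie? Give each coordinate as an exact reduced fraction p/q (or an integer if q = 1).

D = (-76/3, -46/3)
E = (10/3, 10/3)

1. E_x = 10/3  [E divides CB with CE:EB = 2/3:1/3]
2. E_y = 10/3  [E divides CB with CE:EB = 2/3:1/3]
   → E = (10/3, 10/3)
3. D_x = -76/3  [AE ∥ DC ∩ EC ∥ AD]
4. D_y = -46/3  [AE ∥ DC ∩ EC ∥ AD]
   → D = (-76/3, -46/3)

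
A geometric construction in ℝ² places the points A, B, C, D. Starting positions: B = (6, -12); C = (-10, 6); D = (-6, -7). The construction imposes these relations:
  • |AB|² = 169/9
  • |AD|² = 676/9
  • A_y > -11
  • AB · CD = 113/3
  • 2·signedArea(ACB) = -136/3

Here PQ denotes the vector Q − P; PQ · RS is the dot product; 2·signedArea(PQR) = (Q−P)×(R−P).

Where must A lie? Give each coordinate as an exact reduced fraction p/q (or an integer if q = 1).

1. A_x = 2  [AB · CD = 113/3 ∩ 2·signedArea(ACB) = -136/3]
2. A_y = -31/3  [AB · CD = 113/3 ∩ 2·signedArea(ACB) = -136/3]
   → A = (2, -31/3)

A = (2, -31/3)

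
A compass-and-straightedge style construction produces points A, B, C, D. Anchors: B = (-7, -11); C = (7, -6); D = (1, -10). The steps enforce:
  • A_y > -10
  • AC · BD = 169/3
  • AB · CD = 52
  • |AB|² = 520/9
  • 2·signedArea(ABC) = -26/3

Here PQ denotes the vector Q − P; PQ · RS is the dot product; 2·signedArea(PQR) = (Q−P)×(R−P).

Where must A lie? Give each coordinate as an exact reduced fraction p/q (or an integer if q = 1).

A = (1/3, -9)

1. A_x = 1/3  [2·signedArea(ABC) = -26/3 ∩ AC · BD = 169/3]
2. A_y = -9  [2·signedArea(ABC) = -26/3 ∩ AC · BD = 169/3]
   → A = (1/3, -9)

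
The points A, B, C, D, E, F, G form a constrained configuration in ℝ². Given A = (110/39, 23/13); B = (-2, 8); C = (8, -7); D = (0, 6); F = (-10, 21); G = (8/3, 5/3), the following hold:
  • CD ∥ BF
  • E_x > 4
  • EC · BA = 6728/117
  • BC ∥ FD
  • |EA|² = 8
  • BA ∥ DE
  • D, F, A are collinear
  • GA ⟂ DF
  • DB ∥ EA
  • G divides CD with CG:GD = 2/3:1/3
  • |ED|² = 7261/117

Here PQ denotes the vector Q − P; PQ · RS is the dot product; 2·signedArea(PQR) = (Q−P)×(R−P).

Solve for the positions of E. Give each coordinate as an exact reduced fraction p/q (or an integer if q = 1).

E = (188/39, -3/13)

1. E_x = 188/39  [DB ∥ EA ∩ BA ∥ DE]
2. E_y = -3/13  [DB ∥ EA ∩ BA ∥ DE]
   → E = (188/39, -3/13)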